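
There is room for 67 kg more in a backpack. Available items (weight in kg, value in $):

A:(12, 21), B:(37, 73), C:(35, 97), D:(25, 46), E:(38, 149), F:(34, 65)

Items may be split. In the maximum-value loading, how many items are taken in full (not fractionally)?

Greedy by value/weight ratio, highest first.
Order: E (149/38=3.92) > C (97/35=2.77) > B (73/37=1.97) > F (65/34=1.91) > D (46/25=1.84) > A (21/12=1.75)
Fill: take E (38 @ 149) → take 29/35 of C → 80.37; 67/67 used.
1 item(s) taken whole; one partial (take 29/35 of C).

1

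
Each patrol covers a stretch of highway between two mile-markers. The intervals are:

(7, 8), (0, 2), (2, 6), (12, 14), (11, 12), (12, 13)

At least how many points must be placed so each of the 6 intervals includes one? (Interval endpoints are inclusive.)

Process intervals by earliest right end; each time one isn't hit yet, stab at its right endpoint.
By right end: [0,2]  [2,6]  [7,8]  [11,12]  [12,13]  [12,14]
[0,2] uncovered → point at 2; [7,8] uncovered → point at 8; [11,12] uncovered → point at 12.
Points: 2, 8, 12 (3 total).

3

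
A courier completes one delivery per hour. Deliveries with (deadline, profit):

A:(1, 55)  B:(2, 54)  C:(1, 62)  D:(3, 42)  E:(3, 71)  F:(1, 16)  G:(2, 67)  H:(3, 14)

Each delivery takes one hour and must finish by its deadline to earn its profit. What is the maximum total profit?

200

Take jobs in profit order; each goes to the latest open slot no later than its deadline.
Profit order: E=71 G=67 C=62 A=55 B=54 D=42 F=16 H=14
Assign: E→slot 3, G→slot 2, C→slot 1, A skipped, B skipped, D skipped, F skipped, H skipped.
Slots: [1:C] [2:G] [3:E]
Profit = 62 + 67 + 71 = 200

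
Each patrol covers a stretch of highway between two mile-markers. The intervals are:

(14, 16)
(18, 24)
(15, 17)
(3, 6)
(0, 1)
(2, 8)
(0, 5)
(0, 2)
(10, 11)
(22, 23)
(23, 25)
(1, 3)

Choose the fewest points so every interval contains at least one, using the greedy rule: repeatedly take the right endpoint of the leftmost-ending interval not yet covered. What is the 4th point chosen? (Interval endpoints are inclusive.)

16

Process intervals by earliest right end; each time one isn't hit yet, stab at its right endpoint.
By right end: [0,1]  [0,2]  [1,3]  [0,5]  [3,6]  [2,8]  [10,11]  [14,16]  [15,17]  [22,23]  [18,24]  [23,25]
[0,1] uncovered → point at 1; [3,6] uncovered → point at 6; [10,11] uncovered → point at 11; [14,16] uncovered → point at 16; [22,23] uncovered → point at 23.
Points: 1, 6, 11, 16, 23 (5 total).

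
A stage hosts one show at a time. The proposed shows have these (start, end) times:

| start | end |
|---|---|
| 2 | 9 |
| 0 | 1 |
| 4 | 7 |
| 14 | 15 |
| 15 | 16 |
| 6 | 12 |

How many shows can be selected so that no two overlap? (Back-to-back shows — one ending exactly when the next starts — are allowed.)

4

Sorted by end: (0,1)  (4,7)  (2,9)  (6,12)  (14,15)  (15,16)
take (0,1); take (4,7); skip (2,9); take (14,15); take (15,16).
Selected 4 shows.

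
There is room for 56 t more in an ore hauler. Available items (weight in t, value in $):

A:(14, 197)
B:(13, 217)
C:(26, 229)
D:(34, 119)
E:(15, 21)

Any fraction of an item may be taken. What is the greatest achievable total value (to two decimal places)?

Ratios (sorted): B 16.69, A 14.07, C 8.81, D 3.50, E 1.40
take B (13 @ 217); take A (14 @ 197); take C (26 @ 229); take 3/34 of D → 10.50. Capacity used 56/56.
Total value = 653.50

653.50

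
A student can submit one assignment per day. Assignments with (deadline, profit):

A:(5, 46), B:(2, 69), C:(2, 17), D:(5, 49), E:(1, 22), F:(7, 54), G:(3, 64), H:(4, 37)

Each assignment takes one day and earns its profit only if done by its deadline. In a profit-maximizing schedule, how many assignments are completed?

6

Take jobs in profit order; each goes to the latest open slot no later than its deadline.
Profit order: B=69 G=64 F=54 D=49 A=46 H=37 E=22 C=17
Assign: B→slot 2, G→slot 3, F→slot 7, D→slot 5, A→slot 4, H→slot 1, E skipped, C skipped.
Slots: [1:H] [2:B] [3:G] [4:A] [5:D] [7:F]
6 of 8 scheduled.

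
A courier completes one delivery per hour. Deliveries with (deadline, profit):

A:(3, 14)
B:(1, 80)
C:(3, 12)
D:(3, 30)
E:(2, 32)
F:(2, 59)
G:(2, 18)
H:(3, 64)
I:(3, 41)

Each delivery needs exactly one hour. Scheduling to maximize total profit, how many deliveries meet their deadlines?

3

Sort by profit descending; place each in the latest free slot ≤ its deadline.
By profit: B(d1,80), H(d3,64), F(d2,59), I(d3,41), E(d2,32), D(d3,30), G(d2,18), A(d3,14), C(d3,12)
B→slot 1; H→slot 3; F→slot 2; I skipped; E skipped; D skipped; G skipped; A skipped; C skipped.
3 of 9 scheduled.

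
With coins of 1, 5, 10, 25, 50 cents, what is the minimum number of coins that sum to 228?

8

Greedy: take as many of the largest coin as possible, then repeat with the remainder.
228 = 4×50 + 1×25 + 3×1
Total coins = 4 + 1 + 3 = 8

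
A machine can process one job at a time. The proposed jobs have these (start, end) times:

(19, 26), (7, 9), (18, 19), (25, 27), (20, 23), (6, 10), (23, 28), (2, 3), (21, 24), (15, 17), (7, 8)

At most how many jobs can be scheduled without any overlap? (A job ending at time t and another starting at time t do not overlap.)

Greedy by earliest finish: after sorting by end time, pick each interval compatible with the last pick.
Sorted by end: (2,3)  (7,8)  (7,9)  (6,10)  (15,17)  (18,19)  (20,23)  (21,24)  (19,26)  (25,27)  (23,28)
take (2,3); take (7,8); skip (7,9); skip (6,10); take (15,17); take (18,19); take (20,23); skip (19,26); take (25,27); skip (23,28).
Selected 6 jobs.

6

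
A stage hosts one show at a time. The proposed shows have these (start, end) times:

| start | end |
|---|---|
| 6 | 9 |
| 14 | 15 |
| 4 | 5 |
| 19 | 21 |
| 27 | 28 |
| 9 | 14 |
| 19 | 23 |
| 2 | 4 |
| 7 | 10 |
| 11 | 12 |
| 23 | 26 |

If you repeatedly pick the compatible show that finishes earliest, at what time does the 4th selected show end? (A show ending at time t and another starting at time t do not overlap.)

Sort by end time and greedily take each interval whose start is ≥ the last chosen end.
By end time: (2,4), (4,5), (6,9), (7,10), (11,12), (9,14), (14,15), (19,21), (19,23), (23,26), (27,28).
Pick (2,4); next start ≥ 4 → (4,5); next start ≥ 5 → (6,9); next start ≥ 9 → (11,12); next start ≥ 12 → (14,15); next start ≥ 15 → (19,21); next start ≥ 21 → (23,26); next start ≥ 26 → (27,28).
Selected: (2,4) (4,5) (6,9) (11,12) (14,15) (19,21) (23,26) (27,28)

12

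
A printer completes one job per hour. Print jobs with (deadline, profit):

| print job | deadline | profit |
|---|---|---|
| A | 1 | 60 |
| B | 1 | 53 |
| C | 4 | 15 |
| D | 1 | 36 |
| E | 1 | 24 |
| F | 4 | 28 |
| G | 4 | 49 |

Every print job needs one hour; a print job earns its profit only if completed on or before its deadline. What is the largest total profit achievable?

Take jobs in profit order; each goes to the latest open slot no later than its deadline.
By profit: A(d1,60), B(d1,53), G(d4,49), D(d1,36), F(d4,28), E(d1,24), C(d4,15)
A→slot 1; B skipped; G→slot 4; D skipped; F→slot 3; E skipped; C→slot 2.
Profit = 60 + 15 + 28 + 49 = 152

152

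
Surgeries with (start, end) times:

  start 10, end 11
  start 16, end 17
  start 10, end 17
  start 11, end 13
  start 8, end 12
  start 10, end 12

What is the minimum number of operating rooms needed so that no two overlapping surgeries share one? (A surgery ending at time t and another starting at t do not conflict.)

Events (time:±→running): 8:+→1 10:+→2 10:+→3 10:+→4 … peak 4.

4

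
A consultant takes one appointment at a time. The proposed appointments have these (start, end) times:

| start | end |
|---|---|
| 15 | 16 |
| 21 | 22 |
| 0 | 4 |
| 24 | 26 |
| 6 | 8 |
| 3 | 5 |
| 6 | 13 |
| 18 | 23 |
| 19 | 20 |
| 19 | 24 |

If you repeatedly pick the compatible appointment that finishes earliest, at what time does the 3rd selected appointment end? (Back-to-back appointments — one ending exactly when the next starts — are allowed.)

16

Sort by end time and greedily take each interval whose start is ≥ the last chosen end.
Sorted by end: (0,4)  (3,5)  (6,8)  (6,13)  (15,16)  (19,20)  (21,22)  (18,23)  (19,24)  (24,26)
take (0,4); skip (3,5); take (6,8); take (15,16); take (19,20); take (21,22); take (24,26).
Selected: (0,4) (6,8) (15,16) (19,20) (21,22) (24,26)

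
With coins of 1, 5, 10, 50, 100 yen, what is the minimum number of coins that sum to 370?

370 − 3×100→70 − 1×50→20 − 2×10→0
Total coins = 3 + 1 + 2 = 6

6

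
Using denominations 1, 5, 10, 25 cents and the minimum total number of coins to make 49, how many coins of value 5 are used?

Greedy: take as many of the largest coin as possible, then repeat with the remainder.
49 − 1×25→24 − 2×10→4 − 4×1→0
Count of 5: 0

0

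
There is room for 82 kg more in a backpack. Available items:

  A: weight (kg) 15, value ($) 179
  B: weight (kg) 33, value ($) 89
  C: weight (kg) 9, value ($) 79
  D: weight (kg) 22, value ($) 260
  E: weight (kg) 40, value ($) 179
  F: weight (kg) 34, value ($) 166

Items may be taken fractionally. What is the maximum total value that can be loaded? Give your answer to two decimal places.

692.95

Ratios (sorted): A 11.93, D 11.82, C 8.78, F 4.88, E 4.47, B 2.70
take A (15 @ 179); take D (22 @ 260); take C (9 @ 79); take F (34 @ 166); take 2/40 of E → 8.95. Capacity used 82/82.
Total value = 692.95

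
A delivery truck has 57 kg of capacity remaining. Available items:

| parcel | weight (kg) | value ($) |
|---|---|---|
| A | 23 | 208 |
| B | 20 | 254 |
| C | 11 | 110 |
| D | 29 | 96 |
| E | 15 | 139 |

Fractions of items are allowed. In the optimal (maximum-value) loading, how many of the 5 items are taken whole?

Sort by value per unit weight and fill in that order.
Ratios (sorted): B 12.70, C 10.00, E 9.27, A 9.04, D 3.31
take B (20 @ 254); take C (11 @ 110); take E (15 @ 139); take 11/23 of A → 99.48. Capacity used 57/57.
3 item(s) taken whole; one partial (take 11/23 of A).

3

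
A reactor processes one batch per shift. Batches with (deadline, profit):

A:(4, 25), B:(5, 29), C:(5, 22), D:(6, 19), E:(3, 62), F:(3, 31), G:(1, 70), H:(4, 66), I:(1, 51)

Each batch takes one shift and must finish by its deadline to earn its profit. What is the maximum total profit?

277

Take jobs in profit order; each goes to the latest open slot no later than its deadline.
Profit order: G=70 H=66 E=62 I=51 F=31 B=29 A=25 C=22 D=19
Assign: G→slot 1, H→slot 4, E→slot 3, I skipped, F→slot 2, B→slot 5, A skipped, C skipped, D→slot 6.
Slots: [1:G] [2:F] [3:E] [4:H] [5:B] [6:D]
Profit = 70 + 31 + 62 + 66 + 29 + 19 = 277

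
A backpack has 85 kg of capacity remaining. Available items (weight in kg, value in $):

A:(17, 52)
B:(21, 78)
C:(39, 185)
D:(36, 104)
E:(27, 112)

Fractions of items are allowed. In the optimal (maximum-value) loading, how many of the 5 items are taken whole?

2

Ratios (sorted): C 4.74, E 4.15, B 3.71, A 3.06, D 2.89
take C (39 @ 185); take E (27 @ 112); take 19/21 of B → 70.57. Capacity used 85/85.
2 item(s) taken whole; one partial (take 19/21 of B).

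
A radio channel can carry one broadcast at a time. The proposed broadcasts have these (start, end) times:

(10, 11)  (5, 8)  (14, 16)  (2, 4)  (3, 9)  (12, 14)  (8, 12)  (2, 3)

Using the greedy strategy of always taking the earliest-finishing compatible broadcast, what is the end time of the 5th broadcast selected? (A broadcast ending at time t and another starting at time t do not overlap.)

Order by finish time; keep every interval that doesn't clash with the previous kept one.
By end time: (2,3), (2,4), (5,8), (3,9), (10,11), (8,12), (12,14), (14,16).
Pick (2,3); next start ≥ 3 → (5,8); next start ≥ 8 → (10,11); next start ≥ 11 → (12,14); next start ≥ 14 → (14,16).
Selected: (2,3) (5,8) (10,11) (12,14) (14,16)

16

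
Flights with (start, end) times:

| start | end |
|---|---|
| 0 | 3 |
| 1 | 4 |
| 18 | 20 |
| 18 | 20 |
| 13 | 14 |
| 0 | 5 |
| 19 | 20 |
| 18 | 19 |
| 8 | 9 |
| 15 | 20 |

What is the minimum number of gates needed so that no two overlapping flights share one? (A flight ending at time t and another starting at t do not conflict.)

4

Count concurrent intervals with a sweep; the peak is the room count.
starts: [0, 0, 1, 8, 13, 15, 18, 18, 18, 19]
ends:   [3, 4, 5, 9, 14, 19, 20, 20, 20, 20]
s0→1 s0→2 s1→3 e3→2 e4→1 e5→0 s8→1 e9→0 s13→1 e14→0 s15→1 s18→2 s18→3 s18→4  — peak 4.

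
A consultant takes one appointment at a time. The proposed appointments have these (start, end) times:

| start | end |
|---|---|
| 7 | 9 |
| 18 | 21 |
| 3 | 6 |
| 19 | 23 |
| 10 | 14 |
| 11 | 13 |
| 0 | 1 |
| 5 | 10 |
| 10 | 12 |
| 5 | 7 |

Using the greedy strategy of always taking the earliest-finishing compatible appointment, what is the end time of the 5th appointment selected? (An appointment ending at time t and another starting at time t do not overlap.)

Greedy by earliest finish: after sorting by end time, pick each interval compatible with the last pick.
Sorted by end: (0,1)  (3,6)  (5,7)  (7,9)  (5,10)  (10,12)  (11,13)  (10,14)  (18,21)  (19,23)
take (0,1); take (3,6); take (7,9); take (10,12); skip (11,13); skip (10,14); take (18,21).
Selected: (0,1) (3,6) (7,9) (10,12) (18,21)

21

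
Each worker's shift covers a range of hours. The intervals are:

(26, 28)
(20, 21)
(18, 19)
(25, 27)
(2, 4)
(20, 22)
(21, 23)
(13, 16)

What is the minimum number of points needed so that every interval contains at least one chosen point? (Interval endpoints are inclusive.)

5

By right end: [2,4]  [13,16]  [18,19]  [20,21]  [20,22]  [21,23]  [25,27]  [26,28]
[2,4] uncovered → point at 4; [13,16] uncovered → point at 16; [18,19] uncovered → point at 19; [20,21] uncovered → point at 21; [25,27] uncovered → point at 27.
Points: 4, 16, 19, 21, 27 (5 total).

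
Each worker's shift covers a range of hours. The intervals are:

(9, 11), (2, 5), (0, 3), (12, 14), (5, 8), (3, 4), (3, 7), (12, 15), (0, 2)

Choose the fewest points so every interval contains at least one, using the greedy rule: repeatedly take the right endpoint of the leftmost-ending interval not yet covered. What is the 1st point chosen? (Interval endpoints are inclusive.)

Process intervals by earliest right end; each time one isn't hit yet, stab at its right endpoint.
Sorted: [0,2] [0,3] [3,4] [2,5] [3,7] [5,8] [9,11] [12,14] [12,15]
{[0,2],[0,3]} hit by 2; {[3,4],[2,5],[3,7]} hit by 4; {[5,8]} hit by 8; {[9,11]} hit by 11; {[12,14],[12,15]} hit by 14.
Points: 2, 4, 8, 11, 14 (5 total).

2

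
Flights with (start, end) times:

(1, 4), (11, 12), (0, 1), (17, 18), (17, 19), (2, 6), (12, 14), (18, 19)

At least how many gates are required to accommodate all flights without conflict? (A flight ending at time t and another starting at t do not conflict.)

2

The answer is the maximum number of intervals overlapping at any instant.
Events (time:±→running): 0:+→1 1:-→0 1:+→1 2:+→2 … peak 2.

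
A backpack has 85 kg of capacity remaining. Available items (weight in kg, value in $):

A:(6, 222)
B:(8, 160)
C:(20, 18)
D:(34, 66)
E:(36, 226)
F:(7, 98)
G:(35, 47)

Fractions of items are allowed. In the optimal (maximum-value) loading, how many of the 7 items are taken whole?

4

Greedy by value/weight ratio, highest first.
Order: A (222/6=37.00) > B (160/8=20.00) > F (98/7=14.00) > E (226/36=6.28) > D (66/34=1.94) > G (47/35=1.34) > C (18/20=0.90)
Fill: take A (6 @ 222) → take B (8 @ 160) → take F (7 @ 98) → take E (36 @ 226) → take 28/34 of D → 54.35; 85/85 used.
4 item(s) taken whole; one partial (take 28/34 of D).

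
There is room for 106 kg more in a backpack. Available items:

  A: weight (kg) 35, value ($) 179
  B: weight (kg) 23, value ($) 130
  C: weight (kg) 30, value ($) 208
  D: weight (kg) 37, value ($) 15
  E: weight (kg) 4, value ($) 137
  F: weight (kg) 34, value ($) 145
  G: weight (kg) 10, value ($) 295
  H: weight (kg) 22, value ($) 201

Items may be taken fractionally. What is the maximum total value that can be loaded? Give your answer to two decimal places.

Order: E (137/4=34.25) > G (295/10=29.50) > H (201/22=9.14) > C (208/30=6.93) > B (130/23=5.65) > A (179/35=5.11) > F (145/34=4.26) > D (15/37=0.41)
Fill: take E (4 @ 137) → take G (10 @ 295) → take H (22 @ 201) → take C (30 @ 208) → take B (23 @ 130) → take 17/35 of A → 86.94; 106/106 used.
Total value = 1057.94

1057.94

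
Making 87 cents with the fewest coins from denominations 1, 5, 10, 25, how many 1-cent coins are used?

2

87 = 3×25 + 1×10 + 2×1
Count of 1: 2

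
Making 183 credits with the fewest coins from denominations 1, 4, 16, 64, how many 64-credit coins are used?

183 = 2×64 + 3×16 + 1×4 + 3×1
Count of 64: 2

2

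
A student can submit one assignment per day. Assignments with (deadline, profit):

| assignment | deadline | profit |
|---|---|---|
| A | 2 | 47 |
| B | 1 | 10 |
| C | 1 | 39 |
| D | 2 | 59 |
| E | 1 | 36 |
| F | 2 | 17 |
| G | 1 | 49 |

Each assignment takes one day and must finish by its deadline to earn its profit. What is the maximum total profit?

108

Take jobs in profit order; each goes to the latest open slot no later than its deadline.
Profit order: D=59 G=49 A=47 C=39 E=36 F=17 B=10
Assign: D→slot 2, G→slot 1, A skipped, C skipped, E skipped, F skipped, B skipped.
Slots: [1:G] [2:D]
Profit = 49 + 59 = 108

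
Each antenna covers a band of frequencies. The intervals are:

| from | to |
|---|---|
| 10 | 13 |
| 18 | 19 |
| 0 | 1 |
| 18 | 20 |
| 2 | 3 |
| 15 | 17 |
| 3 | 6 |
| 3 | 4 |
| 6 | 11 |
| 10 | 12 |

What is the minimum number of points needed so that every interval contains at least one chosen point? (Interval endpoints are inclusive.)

5

Sort by right endpoint; whenever an interval is uncovered, place a point at its right end.
Sorted: [0,1] [2,3] [3,4] [3,6] [6,11] [10,12] [10,13] [15,17] [18,19] [18,20]
{[0,1]} hit by 1; {[2,3],[3,4],[3,6]} hit by 3; {[6,11],[10,12],[10,13]} hit by 11; {[15,17]} hit by 17; {[18,19],[18,20]} hit by 19.
Points: 1, 3, 11, 17, 19 (5 total).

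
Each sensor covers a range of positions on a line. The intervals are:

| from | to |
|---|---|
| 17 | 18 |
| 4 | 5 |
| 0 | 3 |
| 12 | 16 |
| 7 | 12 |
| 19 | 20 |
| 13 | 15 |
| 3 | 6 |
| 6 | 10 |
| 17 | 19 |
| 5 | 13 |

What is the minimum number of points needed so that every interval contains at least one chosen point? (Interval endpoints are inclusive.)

6

Process intervals by earliest right end; each time one isn't hit yet, stab at its right endpoint.
By right end: [0,3]  [4,5]  [3,6]  [6,10]  [7,12]  [5,13]  [13,15]  [12,16]  [17,18]  [17,19]  [19,20]
[0,3] uncovered → point at 3; [4,5] uncovered → point at 5; [6,10] uncovered → point at 10; [13,15] uncovered → point at 15; [17,18] uncovered → point at 18; [19,20] uncovered → point at 20.
Points: 3, 5, 10, 15, 18, 20 (6 total).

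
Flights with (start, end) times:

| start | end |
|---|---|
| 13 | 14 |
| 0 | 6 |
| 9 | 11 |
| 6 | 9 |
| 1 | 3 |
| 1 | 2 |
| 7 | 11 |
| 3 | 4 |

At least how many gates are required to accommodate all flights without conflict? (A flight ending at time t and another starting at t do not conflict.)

Count concurrent intervals with a sweep; the peak is the room count.
starts: [0, 1, 1, 3, 6, 7, 9, 13]
ends:   [2, 3, 4, 6, 9, 11, 11, 14]
s0→1 s1→2 s1→3  — peak 3.

3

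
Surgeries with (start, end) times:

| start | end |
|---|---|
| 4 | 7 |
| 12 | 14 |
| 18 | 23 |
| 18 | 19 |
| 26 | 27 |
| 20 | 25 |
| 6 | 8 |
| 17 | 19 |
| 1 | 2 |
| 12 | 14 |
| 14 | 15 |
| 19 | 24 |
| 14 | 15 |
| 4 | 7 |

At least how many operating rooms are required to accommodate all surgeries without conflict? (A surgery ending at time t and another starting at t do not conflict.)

starts: [1, 4, 4, 6, 12, 12, 14, 14, 17, 18, 18, 19, 20, 26]
ends:   [2, 7, 7, 8, 14, 14, 15, 15, 19, 19, 23, 24, 25, 27]
s1→1 e2→0 s4→1 s4→2 s6→3  — peak 3.

3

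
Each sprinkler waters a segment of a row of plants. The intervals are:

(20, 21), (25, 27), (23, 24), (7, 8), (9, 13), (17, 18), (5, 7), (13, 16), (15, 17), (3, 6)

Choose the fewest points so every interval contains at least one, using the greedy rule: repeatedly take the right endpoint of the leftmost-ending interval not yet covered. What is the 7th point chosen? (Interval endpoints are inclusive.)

Process intervals by earliest right end; each time one isn't hit yet, stab at its right endpoint.
Sorted: [3,6] [5,7] [7,8] [9,13] [13,16] [15,17] [17,18] [20,21] [23,24] [25,27]
{[3,6],[5,7]} hit by 6; {[7,8]} hit by 8; {[9,13],[13,16]} hit by 13; {[15,17],[17,18]} hit by 17; {[20,21]} hit by 21; {[23,24]} hit by 24; {[25,27]} hit by 27.
Points: 6, 8, 13, 17, 21, 24, 27 (7 total).

27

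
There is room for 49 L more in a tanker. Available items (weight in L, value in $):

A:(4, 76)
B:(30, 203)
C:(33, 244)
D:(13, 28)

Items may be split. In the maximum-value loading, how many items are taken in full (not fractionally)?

Greedy by value/weight ratio, highest first.
Ratios (sorted): A 19.00, C 7.39, B 6.77, D 2.15
take A (4 @ 76); take C (33 @ 244); take 12/30 of B → 81.20. Capacity used 49/49.
2 item(s) taken whole; one partial (take 12/30 of B).

2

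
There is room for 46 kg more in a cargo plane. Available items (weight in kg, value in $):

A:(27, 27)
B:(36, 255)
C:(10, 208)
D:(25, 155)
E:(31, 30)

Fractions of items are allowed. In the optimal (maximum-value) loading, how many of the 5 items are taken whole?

2

Sort by value per unit weight and fill in that order.
Ratios (sorted): C 20.80, B 7.08, D 6.20, A 1.00, E 0.97
take C (10 @ 208); take B (36 @ 255). Capacity used 46/46.
2 item(s) taken whole.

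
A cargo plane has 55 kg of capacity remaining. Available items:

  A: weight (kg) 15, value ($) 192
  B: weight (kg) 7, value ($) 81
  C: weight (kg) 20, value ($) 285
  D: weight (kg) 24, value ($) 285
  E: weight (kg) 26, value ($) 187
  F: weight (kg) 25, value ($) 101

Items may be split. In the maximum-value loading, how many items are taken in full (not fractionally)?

2

Sort by value per unit weight and fill in that order.
Ratios (sorted): C 14.25, A 12.80, D 11.88, B 11.57, E 7.19, F 4.04
take C (20 @ 285); take A (15 @ 192); take 20/24 of D → 237.50. Capacity used 55/55.
2 item(s) taken whole; one partial (take 20/24 of D).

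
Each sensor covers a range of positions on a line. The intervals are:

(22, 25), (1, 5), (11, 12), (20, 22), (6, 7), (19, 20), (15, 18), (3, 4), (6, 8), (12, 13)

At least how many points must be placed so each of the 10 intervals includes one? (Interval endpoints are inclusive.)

6

Sort by right endpoint; whenever an interval is uncovered, place a point at its right end.
Sorted: [3,4] [1,5] [6,7] [6,8] [11,12] [12,13] [15,18] [19,20] [20,22] [22,25]
{[3,4],[1,5]} hit by 4; {[6,7],[6,8]} hit by 7; {[11,12],[12,13]} hit by 12; {[15,18]} hit by 18; {[19,20],[20,22]} hit by 20; {[22,25]} hit by 25.
Points: 4, 7, 12, 18, 20, 25 (6 total).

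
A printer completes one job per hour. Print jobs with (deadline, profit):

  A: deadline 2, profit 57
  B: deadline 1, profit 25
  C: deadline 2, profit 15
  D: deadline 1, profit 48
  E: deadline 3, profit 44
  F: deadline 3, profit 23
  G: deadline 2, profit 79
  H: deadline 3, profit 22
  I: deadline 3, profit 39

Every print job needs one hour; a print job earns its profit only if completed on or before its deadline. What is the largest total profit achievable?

180

By profit: G(d2,79), A(d2,57), D(d1,48), E(d3,44), I(d3,39), B(d1,25), F(d3,23), H(d3,22), C(d2,15)
G→slot 2; A→slot 1; D skipped; E→slot 3; I skipped; B skipped; F skipped; H skipped; C skipped.
Profit = 57 + 79 + 44 = 180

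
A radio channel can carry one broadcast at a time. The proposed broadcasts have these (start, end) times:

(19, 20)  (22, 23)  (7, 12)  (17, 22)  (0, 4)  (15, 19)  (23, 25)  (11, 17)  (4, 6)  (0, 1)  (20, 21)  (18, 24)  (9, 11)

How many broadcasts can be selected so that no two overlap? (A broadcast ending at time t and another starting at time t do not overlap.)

8

Greedy by earliest finish: after sorting by end time, pick each interval compatible with the last pick.
By end time: (0,1), (0,4), (4,6), (9,11), (7,12), (11,17), (15,19), (19,20), (20,21), (17,22), (22,23), (18,24), (23,25).
Pick (0,1); next start ≥ 1 → (4,6); next start ≥ 6 → (9,11); next start ≥ 11 → (11,17); next start ≥ 17 → (19,20); next start ≥ 20 → (20,21); next start ≥ 21 → (22,23); next start ≥ 23 → (23,25).
Selected 8 broadcasts.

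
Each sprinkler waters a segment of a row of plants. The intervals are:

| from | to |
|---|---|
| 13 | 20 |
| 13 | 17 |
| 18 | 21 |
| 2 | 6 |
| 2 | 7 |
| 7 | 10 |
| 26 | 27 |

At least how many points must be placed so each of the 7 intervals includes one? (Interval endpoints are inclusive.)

Sort by right endpoint; whenever an interval is uncovered, place a point at its right end.
Sorted: [2,6] [2,7] [7,10] [13,17] [13,20] [18,21] [26,27]
{[2,6],[2,7]} hit by 6; {[7,10]} hit by 10; {[13,17],[13,20]} hit by 17; {[18,21]} hit by 21; {[26,27]} hit by 27.
Points: 6, 10, 17, 21, 27 (5 total).

5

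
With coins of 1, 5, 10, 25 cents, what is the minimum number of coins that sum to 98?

8

98 − 3×25→23 − 2×10→3 − 3×1→0
Total coins = 3 + 2 + 3 = 8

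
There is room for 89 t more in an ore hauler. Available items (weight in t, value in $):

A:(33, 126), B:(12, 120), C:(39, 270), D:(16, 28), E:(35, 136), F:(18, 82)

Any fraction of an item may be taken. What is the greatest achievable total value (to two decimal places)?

Greedy by value/weight ratio, highest first.
Ratios (sorted): B 10.00, C 6.92, F 4.56, E 3.89, A 3.82, D 1.75
take B (12 @ 120); take C (39 @ 270); take F (18 @ 82); take 20/35 of E → 77.71. Capacity used 89/89.
Total value = 549.71

549.71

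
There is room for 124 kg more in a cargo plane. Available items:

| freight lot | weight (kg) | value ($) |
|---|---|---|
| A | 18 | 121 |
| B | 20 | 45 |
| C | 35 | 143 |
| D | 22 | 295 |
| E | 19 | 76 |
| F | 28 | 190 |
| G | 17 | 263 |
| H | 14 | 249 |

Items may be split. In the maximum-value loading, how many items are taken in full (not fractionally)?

5

Ratios (sorted): H 17.79, G 15.47, D 13.41, F 6.79, A 6.72, C 4.09, E 4.00, B 2.25
take H (14 @ 249); take G (17 @ 263); take D (22 @ 295); take F (28 @ 190); take A (18 @ 121); take 25/35 of C → 102.14. Capacity used 124/124.
5 item(s) taken whole; one partial (take 25/35 of C).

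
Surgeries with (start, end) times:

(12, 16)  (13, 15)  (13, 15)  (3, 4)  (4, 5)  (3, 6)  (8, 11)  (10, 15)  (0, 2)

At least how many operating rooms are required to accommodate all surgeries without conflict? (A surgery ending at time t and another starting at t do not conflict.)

Count concurrent intervals with a sweep; the peak is the room count.
starts: [0, 3, 3, 4, 8, 10, 12, 13, 13]
ends:   [2, 4, 5, 6, 11, 15, 15, 15, 16]
s0→1 e2→0 s3→1 s3→2 e4→1 s4→2 e5→1 e6→0 s8→1 s10→2 e11→1 s12→2 s13→3 s13→4  — peak 4.

4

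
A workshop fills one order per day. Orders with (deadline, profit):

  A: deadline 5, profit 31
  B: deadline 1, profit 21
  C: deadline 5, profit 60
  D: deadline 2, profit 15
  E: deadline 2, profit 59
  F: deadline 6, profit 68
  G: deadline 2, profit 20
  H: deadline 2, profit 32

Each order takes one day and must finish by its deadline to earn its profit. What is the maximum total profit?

Profit order: F=68 C=60 E=59 H=32 A=31 B=21 G=20 D=15
Assign: F→slot 6, C→slot 5, E→slot 2, H→slot 1, A→slot 4, B skipped, G skipped, D skipped.
Slots: [1:H] [2:E] [4:A] [5:C] [6:F]
Profit = 32 + 59 + 31 + 60 + 68 = 250

250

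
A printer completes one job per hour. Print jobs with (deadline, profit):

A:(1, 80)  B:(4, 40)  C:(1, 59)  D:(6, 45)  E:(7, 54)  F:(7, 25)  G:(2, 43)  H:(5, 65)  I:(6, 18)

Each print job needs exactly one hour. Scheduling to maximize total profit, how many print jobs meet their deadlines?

By profit: A(d1,80), H(d5,65), C(d1,59), E(d7,54), D(d6,45), G(d2,43), B(d4,40), F(d7,25), I(d6,18)
A→slot 1; H→slot 5; C skipped; E→slot 7; D→slot 6; G→slot 2; B→slot 4; F→slot 3; I skipped.
7 of 9 scheduled.

7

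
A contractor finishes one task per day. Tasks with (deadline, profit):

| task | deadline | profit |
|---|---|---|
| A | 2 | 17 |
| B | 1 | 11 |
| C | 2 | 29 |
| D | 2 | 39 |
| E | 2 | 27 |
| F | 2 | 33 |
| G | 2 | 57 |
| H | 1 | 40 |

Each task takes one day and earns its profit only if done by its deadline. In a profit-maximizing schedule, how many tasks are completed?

2

By profit: G(d2,57), H(d1,40), D(d2,39), F(d2,33), C(d2,29), E(d2,27), A(d2,17), B(d1,11)
G→slot 2; H→slot 1; D skipped; F skipped; C skipped; E skipped; A skipped; B skipped.
2 of 8 scheduled.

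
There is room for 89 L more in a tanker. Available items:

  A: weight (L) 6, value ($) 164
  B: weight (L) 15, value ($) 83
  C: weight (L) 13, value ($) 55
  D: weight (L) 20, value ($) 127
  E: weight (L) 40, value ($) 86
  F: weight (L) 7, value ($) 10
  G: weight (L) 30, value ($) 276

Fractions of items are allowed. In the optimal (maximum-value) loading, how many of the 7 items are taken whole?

Greedy by value/weight ratio, highest first.
Order: A (164/6=27.33) > G (276/30=9.20) > D (127/20=6.35) > B (83/15=5.53) > C (55/13=4.23) > E (86/40=2.15) > F (10/7=1.43)
Fill: take A (6 @ 164) → take G (30 @ 276) → take D (20 @ 127) → take B (15 @ 83) → take C (13 @ 55) → take 5/40 of E → 10.75; 89/89 used.
5 item(s) taken whole; one partial (take 5/40 of E).

5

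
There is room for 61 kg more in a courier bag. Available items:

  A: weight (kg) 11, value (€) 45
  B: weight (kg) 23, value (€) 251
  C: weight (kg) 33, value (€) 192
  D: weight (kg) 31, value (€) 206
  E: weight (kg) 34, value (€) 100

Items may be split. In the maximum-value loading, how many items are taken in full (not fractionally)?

2

Sort by value per unit weight and fill in that order.
Ratios (sorted): B 10.91, D 6.65, C 5.82, A 4.09, E 2.94
take B (23 @ 251); take D (31 @ 206); take 7/33 of C → 40.73. Capacity used 61/61.
2 item(s) taken whole; one partial (take 7/33 of C).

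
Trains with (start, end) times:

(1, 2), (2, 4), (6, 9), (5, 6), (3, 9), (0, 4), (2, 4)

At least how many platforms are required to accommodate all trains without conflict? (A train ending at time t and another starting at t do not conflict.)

Count concurrent intervals with a sweep; the peak is the room count.
starts: [0, 1, 2, 2, 3, 5, 6]
ends:   [2, 4, 4, 4, 6, 9, 9]
s0→1 s1→2 e2→1 s2→2 s2→3 s3→4  — peak 4.

4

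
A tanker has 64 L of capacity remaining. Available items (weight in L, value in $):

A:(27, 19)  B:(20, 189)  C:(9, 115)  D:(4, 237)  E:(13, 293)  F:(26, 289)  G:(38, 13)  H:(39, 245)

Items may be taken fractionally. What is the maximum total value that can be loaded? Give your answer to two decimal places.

1047.40

Greedy by value/weight ratio, highest first.
Ratios (sorted): D 59.25, E 22.54, C 12.78, F 11.12, B 9.45, H 6.28, A 0.70, G 0.34
take D (4 @ 237); take E (13 @ 293); take C (9 @ 115); take F (26 @ 289); take 12/20 of B → 113.40. Capacity used 64/64.
Total value = 1047.40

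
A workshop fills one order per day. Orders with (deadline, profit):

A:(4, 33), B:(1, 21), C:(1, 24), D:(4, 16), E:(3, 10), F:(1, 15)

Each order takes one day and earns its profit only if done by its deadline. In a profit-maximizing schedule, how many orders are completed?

4

Profit order: A=33 C=24 B=21 D=16 F=15 E=10
Assign: A→slot 4, C→slot 1, B skipped, D→slot 3, F skipped, E→slot 2.
Slots: [1:C] [2:E] [3:D] [4:A]
4 of 6 scheduled.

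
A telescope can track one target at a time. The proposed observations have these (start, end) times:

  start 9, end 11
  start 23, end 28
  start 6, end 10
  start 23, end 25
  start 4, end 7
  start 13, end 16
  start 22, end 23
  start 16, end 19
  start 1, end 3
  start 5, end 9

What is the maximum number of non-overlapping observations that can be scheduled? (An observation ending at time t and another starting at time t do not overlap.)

7

Sorted by end: (1,3)  (4,7)  (5,9)  (6,10)  (9,11)  (13,16)  (16,19)  (22,23)  (23,25)  (23,28)
take (1,3); take (4,7); take (9,11); take (13,16); take (16,19); take (22,23); take (23,25).
Selected 7 observations.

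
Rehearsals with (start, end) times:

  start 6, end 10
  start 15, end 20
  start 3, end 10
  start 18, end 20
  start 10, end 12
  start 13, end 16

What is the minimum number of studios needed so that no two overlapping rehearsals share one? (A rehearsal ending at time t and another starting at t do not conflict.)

2

starts: [3, 6, 10, 13, 15, 18]
ends:   [10, 10, 12, 16, 20, 20]
s3→1 s6→2  — peak 2.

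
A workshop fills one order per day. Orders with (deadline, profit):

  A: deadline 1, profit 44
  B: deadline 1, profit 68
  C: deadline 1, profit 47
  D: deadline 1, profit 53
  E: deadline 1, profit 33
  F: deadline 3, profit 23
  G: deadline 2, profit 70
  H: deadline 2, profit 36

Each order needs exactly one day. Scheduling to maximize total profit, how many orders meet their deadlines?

3

Profit order: G=70 B=68 D=53 C=47 A=44 H=36 E=33 F=23
Assign: G→slot 2, B→slot 1, D skipped, C skipped, A skipped, H skipped, E skipped, F→slot 3.
Slots: [1:B] [2:G] [3:F]
3 of 8 scheduled.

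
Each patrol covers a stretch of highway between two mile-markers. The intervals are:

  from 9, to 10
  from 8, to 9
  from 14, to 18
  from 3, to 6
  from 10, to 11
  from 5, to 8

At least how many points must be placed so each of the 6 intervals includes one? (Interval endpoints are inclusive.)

Process intervals by earliest right end; each time one isn't hit yet, stab at its right endpoint.
Sorted: [3,6] [5,8] [8,9] [9,10] [10,11] [14,18]
{[3,6],[5,8]} hit by 6; {[8,9],[9,10]} hit by 9; {[10,11]} hit by 11; {[14,18]} hit by 18.
Points: 6, 9, 11, 18 (4 total).

4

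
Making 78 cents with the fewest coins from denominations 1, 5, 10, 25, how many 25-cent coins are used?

3

Use the largest denomination that fits, subtract, and repeat.
78 = 3×25 + 3×1
Count of 25: 3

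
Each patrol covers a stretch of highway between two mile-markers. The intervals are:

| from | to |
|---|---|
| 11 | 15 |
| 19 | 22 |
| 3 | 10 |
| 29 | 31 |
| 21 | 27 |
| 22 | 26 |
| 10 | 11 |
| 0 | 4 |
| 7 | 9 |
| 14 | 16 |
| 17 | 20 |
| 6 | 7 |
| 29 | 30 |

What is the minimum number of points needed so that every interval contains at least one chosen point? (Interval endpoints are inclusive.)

7

Sort by right endpoint; whenever an interval is uncovered, place a point at its right end.
By right end: [0,4]  [6,7]  [7,9]  [3,10]  [10,11]  [11,15]  [14,16]  [17,20]  [19,22]  [22,26]  [21,27]  [29,30]  [29,31]
[0,4] uncovered → point at 4; [6,7] uncovered → point at 7; [10,11] uncovered → point at 11; [14,16] uncovered → point at 16; [17,20] uncovered → point at 20; [22,26] uncovered → point at 26; [29,30] uncovered → point at 30.
Points: 4, 7, 11, 16, 20, 26, 30 (7 total).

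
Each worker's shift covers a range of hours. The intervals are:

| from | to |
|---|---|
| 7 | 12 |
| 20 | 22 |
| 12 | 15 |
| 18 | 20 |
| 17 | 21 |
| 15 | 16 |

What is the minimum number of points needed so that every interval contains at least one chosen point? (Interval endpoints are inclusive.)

By right end: [7,12]  [12,15]  [15,16]  [18,20]  [17,21]  [20,22]
[7,12] uncovered → point at 12; [15,16] uncovered → point at 16; [18,20] uncovered → point at 20.
Points: 12, 16, 20 (3 total).

3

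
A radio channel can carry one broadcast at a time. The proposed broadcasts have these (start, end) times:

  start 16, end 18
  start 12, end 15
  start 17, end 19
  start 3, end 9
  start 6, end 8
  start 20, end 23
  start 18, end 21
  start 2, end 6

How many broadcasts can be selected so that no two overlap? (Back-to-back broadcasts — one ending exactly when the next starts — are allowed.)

5

Sorted by end: (2,6)  (6,8)  (3,9)  (12,15)  (16,18)  (17,19)  (18,21)  (20,23)
take (2,6); take (6,8); skip (3,9); take (12,15); take (16,18); take (18,21).
Selected 5 broadcasts.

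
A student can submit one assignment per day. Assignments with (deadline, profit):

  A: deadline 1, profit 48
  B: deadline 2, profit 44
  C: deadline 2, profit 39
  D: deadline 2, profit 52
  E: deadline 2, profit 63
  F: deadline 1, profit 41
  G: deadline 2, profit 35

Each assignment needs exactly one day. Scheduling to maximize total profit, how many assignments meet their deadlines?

2

Take jobs in profit order; each goes to the latest open slot no later than its deadline.
By profit: E(d2,63), D(d2,52), A(d1,48), B(d2,44), F(d1,41), C(d2,39), G(d2,35)
E→slot 2; D→slot 1; A skipped; B skipped; F skipped; C skipped; G skipped.
2 of 7 scheduled.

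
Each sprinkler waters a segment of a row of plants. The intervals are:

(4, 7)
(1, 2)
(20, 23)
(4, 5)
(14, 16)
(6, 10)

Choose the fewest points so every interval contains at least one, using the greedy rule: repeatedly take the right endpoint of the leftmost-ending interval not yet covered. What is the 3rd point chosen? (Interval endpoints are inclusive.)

10

Sort by right endpoint; whenever an interval is uncovered, place a point at its right end.
By right end: [1,2]  [4,5]  [4,7]  [6,10]  [14,16]  [20,23]
[1,2] uncovered → point at 2; [4,5] uncovered → point at 5; [6,10] uncovered → point at 10; [14,16] uncovered → point at 16; [20,23] uncovered → point at 23.
Points: 2, 5, 10, 16, 23 (5 total).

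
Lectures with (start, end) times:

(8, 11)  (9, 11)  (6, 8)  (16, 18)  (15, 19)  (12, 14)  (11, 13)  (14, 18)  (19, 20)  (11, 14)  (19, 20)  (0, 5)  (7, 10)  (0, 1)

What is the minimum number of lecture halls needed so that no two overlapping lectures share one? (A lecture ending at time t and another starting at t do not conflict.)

3

Count concurrent intervals with a sweep; the peak is the room count.
Events (time:±→running): 0:+→1 0:+→2 1:-→1 5:-→0 6:+→1 7:+→2 8:-→1 8:+→2 9:+→3 … peak 3.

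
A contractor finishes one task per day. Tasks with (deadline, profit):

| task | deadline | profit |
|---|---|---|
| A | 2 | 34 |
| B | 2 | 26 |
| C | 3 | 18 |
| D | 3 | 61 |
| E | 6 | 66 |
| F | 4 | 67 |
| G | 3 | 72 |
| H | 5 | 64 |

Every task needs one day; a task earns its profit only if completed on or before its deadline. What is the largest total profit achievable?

Sort by profit descending; place each in the latest free slot ≤ its deadline.
By profit: G(d3,72), F(d4,67), E(d6,66), H(d5,64), D(d3,61), A(d2,34), B(d2,26), C(d3,18)
G→slot 3; F→slot 4; E→slot 6; H→slot 5; D→slot 2; A→slot 1; B skipped; C skipped.
Profit = 34 + 61 + 72 + 67 + 64 + 66 = 364

364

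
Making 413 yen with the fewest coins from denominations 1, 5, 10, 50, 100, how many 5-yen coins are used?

Use the largest denomination that fits, subtract, and repeat.
413 − 4×100→13 − 1×10→3 − 3×1→0
Count of 5: 0

0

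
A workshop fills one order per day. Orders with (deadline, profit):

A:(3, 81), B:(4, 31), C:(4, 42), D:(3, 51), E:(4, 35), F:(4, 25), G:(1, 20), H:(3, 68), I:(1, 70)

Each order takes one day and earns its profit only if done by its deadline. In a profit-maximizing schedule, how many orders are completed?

By profit: A(d3,81), I(d1,70), H(d3,68), D(d3,51), C(d4,42), E(d4,35), B(d4,31), F(d4,25), G(d1,20)
A→slot 3; I→slot 1; H→slot 2; D skipped; C→slot 4; E skipped; B skipped; F skipped; G skipped.
4 of 9 scheduled.

4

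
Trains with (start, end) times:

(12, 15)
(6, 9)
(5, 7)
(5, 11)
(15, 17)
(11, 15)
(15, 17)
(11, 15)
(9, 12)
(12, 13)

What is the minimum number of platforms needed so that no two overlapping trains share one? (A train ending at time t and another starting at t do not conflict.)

starts: [5, 5, 6, 9, 11, 11, 12, 12, 15, 15]
ends:   [7, 9, 11, 12, 13, 15, 15, 15, 17, 17]
s5→1 s5→2 s6→3 e7→2 e9→1 s9→2 e11→1 s11→2 s11→3 e12→2 s12→3 s12→4  — peak 4.

4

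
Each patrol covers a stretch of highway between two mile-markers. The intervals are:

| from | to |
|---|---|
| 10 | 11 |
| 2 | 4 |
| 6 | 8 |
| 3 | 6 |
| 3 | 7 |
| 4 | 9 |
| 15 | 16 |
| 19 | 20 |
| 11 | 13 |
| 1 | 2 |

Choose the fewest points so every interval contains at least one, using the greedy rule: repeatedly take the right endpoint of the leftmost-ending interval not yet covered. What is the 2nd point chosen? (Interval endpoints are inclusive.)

6

Sort by right endpoint; whenever an interval is uncovered, place a point at its right end.
Sorted: [1,2] [2,4] [3,6] [3,7] [6,8] [4,9] [10,11] [11,13] [15,16] [19,20]
{[1,2],[2,4]} hit by 2; {[3,6],[3,7],[6,8],[4,9]} hit by 6; {[10,11],[11,13]} hit by 11; {[15,16]} hit by 16; {[19,20]} hit by 20.
Points: 2, 6, 11, 16, 20 (5 total).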